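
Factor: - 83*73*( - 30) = 181770 = 2^1*3^1*5^1*73^1*83^1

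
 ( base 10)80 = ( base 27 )2q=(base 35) 2A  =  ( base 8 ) 120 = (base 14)5a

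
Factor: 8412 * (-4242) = -35683704 =-  2^3 * 3^2*7^1 * 101^1 * 701^1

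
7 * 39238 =274666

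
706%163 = 54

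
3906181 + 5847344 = 9753525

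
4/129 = 4/129 = 0.03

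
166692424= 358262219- 191569795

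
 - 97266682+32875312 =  - 64391370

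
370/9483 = 370/9483 = 0.04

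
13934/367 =37  +  355/367 = 37.97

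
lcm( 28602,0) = 0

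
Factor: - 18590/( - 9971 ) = 110/59 = 2^1*5^1*11^1*59^( - 1 )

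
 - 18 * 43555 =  - 783990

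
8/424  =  1/53 =0.02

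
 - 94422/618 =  - 15737/103 = - 152.79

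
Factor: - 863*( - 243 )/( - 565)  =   - 209709/565 = -  3^5*5^( - 1)*113^( - 1) * 863^1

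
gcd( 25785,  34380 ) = 8595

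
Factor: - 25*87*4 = - 2^2 * 3^1*5^2* 29^1 =- 8700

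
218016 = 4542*48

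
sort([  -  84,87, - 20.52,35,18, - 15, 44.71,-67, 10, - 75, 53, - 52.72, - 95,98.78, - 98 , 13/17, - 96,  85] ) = [  -  98,-96, - 95, - 84, - 75, - 67, - 52.72, - 20.52  , - 15,13/17,  10, 18 , 35,44.71, 53 , 85, 87, 98.78] 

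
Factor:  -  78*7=-2^1 * 3^1*7^1 * 13^1= -546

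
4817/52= 92+33/52 = 92.63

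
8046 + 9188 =17234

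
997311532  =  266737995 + 730573537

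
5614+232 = 5846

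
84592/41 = 2063+9/41= 2063.22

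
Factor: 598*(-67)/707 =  - 40066/707 = - 2^1*7^ ( - 1)*13^1*23^1*67^1*101^(- 1 )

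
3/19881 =1/6627 = 0.00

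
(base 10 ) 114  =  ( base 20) 5e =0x72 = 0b1110010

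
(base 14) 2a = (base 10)38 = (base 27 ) 1B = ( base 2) 100110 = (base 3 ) 1102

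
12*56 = 672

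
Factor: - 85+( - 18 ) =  - 103^1 = - 103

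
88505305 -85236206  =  3269099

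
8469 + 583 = 9052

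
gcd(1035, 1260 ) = 45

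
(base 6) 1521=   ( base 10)409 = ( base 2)110011001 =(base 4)12121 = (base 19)12A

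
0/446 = 0 = 0.00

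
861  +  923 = 1784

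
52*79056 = 4110912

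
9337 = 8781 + 556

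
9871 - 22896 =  - 13025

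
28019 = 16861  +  11158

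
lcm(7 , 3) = 21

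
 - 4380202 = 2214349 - 6594551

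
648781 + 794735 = 1443516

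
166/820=83/410 = 0.20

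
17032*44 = 749408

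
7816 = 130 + 7686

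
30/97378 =15/48689  =  0.00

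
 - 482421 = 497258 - 979679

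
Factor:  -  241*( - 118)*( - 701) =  - 19935038 = - 2^1 * 59^1*241^1 * 701^1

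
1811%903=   5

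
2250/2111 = 1 + 139/2111 = 1.07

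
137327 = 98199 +39128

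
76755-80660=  - 3905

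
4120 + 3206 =7326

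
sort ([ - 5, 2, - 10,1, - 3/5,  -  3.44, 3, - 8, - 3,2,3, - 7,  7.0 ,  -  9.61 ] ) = [ - 10, - 9.61,-8 , - 7, - 5, - 3.44,-3, - 3/5, 1,2, 2, 3,3,7.0] 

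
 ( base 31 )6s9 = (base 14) 25C7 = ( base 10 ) 6643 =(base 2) 1100111110011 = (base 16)19f3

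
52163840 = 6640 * 7856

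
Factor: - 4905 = - 3^2*5^1 * 109^1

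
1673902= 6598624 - 4924722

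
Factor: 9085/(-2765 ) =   -  23/7 = - 7^ ( - 1 )*23^1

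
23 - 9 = 14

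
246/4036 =123/2018= 0.06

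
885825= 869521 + 16304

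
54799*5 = 273995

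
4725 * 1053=4975425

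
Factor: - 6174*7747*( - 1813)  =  86715750114  =  2^1 * 3^2*7^5*37^1*61^1*127^1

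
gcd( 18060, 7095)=645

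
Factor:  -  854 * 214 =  - 182756= - 2^2 * 7^1 * 61^1*107^1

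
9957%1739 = 1262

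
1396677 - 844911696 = -843515019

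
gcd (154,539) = 77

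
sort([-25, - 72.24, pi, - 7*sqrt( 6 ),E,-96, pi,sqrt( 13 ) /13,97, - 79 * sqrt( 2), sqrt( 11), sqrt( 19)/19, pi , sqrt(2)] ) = [ -79 * sqrt( 2 ),-96,-72.24 ,-25,-7 *sqrt (6), sqrt( 19 ) /19 , sqrt(13 )/13,sqrt( 2 ), E, pi,pi,  pi,sqrt( 11), 97]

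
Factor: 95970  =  2^1 * 3^1*5^1*7^1*457^1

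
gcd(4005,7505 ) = 5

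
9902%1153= 678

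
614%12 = 2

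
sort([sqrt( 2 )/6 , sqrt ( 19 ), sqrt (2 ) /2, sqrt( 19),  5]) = [sqrt (2)/6,  sqrt ( 2 )/2,sqrt( 19),sqrt( 19),5]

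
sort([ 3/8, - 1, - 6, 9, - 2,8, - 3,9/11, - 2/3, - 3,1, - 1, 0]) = [ - 6, - 3, - 3 , - 2, - 1,-1, - 2/3, 0,3/8,9/11,1,8,9]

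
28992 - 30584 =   -  1592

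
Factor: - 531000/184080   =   - 75/26 =-2^(-1)*3^1*5^2*13^( - 1)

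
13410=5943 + 7467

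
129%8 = 1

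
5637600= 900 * 6264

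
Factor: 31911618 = 2^1*3^1*17^1*53^1*5903^1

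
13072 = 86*152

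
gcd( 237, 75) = 3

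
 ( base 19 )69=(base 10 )123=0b1111011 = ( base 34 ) 3l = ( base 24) 53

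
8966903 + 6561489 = 15528392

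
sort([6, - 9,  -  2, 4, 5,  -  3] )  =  [ - 9 ,  -  3,-2 , 4, 5,6]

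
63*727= 45801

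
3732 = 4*933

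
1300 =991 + 309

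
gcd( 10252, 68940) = 4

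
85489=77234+8255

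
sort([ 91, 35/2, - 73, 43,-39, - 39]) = [  -  73, - 39, - 39, 35/2,43, 91]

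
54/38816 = 27/19408 = 0.00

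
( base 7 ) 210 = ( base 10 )105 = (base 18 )5F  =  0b1101001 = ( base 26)41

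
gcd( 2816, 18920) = 88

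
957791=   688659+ 269132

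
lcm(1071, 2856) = 8568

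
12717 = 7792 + 4925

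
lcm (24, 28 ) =168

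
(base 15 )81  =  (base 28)49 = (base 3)11111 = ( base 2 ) 1111001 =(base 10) 121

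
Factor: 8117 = 8117^1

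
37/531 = 37/531 = 0.07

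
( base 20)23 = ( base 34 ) 19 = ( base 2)101011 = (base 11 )3a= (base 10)43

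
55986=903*62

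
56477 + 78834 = 135311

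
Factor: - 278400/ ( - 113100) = 32/13 = 2^5*13^( - 1) 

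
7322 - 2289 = 5033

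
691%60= 31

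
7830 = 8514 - 684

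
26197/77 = 340 + 17/77= 340.22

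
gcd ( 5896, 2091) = 1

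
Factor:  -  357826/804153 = - 51118/114879=- 2^1 *3^(  -  1)*61^1*149^( - 1)*257^( - 1)*419^1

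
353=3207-2854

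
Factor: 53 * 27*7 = 10017 = 3^3*7^1*53^1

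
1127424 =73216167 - 72088743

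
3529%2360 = 1169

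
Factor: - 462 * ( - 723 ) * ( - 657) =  - 219455082 = - 2^1*3^4 * 7^1*11^1 * 73^1*241^1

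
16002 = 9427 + 6575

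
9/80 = 9/80=0.11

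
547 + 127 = 674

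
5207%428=71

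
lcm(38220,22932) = 114660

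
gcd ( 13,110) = 1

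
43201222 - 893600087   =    -  850398865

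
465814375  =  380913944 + 84900431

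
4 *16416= 65664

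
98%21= 14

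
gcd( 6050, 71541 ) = 1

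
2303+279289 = 281592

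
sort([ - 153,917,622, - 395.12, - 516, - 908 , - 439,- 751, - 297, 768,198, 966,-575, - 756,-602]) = [ - 908, - 756,- 751, - 602, - 575,-516,  -  439, - 395.12, - 297,-153,198,622,768,917, 966 ]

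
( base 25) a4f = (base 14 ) 2469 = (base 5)200430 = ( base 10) 6365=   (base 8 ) 14335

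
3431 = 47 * 73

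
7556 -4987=2569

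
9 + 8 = 17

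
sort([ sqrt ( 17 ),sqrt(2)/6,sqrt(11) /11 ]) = [ sqrt(2) /6,sqrt( 11)/11, sqrt(17) ] 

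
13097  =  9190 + 3907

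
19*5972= 113468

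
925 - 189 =736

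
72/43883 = 72/43883 = 0.00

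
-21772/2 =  - 10886 = -10886.00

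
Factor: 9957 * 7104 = 70734528= 2^6* 3^2*37^1 * 3319^1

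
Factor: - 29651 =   -  149^1 * 199^1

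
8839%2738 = 625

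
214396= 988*217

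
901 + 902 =1803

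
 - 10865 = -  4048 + -6817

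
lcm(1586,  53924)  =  53924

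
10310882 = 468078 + 9842804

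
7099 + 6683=13782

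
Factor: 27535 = 5^1*5507^1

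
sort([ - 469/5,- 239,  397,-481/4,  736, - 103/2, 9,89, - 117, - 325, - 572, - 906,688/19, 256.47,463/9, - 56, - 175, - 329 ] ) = [ - 906, - 572,  -  329, - 325,- 239, - 175, - 481/4, - 117,- 469/5, - 56, - 103/2,9, 688/19,463/9, 89,256.47,  397, 736]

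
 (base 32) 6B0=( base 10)6496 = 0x1960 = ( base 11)4976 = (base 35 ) 5al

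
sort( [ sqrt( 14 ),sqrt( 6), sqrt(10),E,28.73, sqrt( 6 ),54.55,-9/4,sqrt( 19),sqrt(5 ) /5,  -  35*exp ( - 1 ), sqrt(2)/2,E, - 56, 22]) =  [-56, - 35*exp( - 1),-9/4, sqrt(5 )/5,sqrt(2)/2, sqrt(6),sqrt(6 ),E, E, sqrt(10 ),sqrt(14 ),sqrt(19),22, 28.73,54.55]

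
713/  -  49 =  - 713/49 = - 14.55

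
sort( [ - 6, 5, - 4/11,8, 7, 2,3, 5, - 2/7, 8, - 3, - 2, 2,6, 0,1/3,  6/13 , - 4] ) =[ - 6, - 4, - 3, - 2, - 4/11,- 2/7, 0, 1/3, 6/13,2, 2, 3, 5, 5, 6,7, 8, 8]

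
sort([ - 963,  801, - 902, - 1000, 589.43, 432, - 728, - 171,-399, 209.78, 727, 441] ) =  [ - 1000,  -  963, - 902, - 728, - 399, - 171,209.78, 432, 441, 589.43, 727, 801 ]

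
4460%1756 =948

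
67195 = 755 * 89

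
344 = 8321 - 7977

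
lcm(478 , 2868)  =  2868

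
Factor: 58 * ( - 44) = - 2^3 * 11^1 * 29^1 = -2552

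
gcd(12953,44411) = 1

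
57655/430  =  134 + 7/86 = 134.08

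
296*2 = 592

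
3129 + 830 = 3959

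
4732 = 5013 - 281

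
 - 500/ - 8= 62 + 1/2  =  62.50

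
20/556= 5/139 = 0.04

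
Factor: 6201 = 3^2* 13^1*53^1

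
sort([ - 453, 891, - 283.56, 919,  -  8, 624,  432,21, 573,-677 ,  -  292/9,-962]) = [ - 962, - 677,-453, - 283.56,-292/9 , - 8, 21, 432, 573,624, 891,919]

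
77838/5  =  77838/5  =  15567.60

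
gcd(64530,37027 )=1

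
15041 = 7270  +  7771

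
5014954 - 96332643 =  - 91317689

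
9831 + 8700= 18531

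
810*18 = 14580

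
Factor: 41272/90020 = 1474/3215= 2^1 *5^ (  -  1 )*11^1 * 67^1 * 643^ ( - 1)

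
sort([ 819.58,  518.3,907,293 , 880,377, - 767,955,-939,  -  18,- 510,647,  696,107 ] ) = [  -  939, - 767, - 510, - 18,107,293,377,518.3, 647, 696  ,  819.58, 880,907,955] 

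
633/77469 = 211/25823 = 0.01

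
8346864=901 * 9264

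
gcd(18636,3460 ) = 4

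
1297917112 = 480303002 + 817614110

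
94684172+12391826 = 107075998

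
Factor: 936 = 2^3*3^2*13^1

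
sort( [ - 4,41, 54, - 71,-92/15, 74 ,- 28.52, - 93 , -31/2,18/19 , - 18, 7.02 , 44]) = [ - 93, -71 ,-28.52 ,  -  18, - 31/2, - 92/15, - 4, 18/19, 7.02, 41, 44,54,74 ]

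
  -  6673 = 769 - 7442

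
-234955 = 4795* (-49) 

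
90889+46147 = 137036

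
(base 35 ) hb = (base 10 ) 606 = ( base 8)1136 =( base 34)hs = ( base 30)K6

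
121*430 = 52030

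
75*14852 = 1113900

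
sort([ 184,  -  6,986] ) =[ - 6, 184, 986 ] 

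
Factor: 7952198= 2^1 * 3976099^1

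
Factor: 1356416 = 2^7*10597^1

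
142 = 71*2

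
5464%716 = 452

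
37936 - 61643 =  - 23707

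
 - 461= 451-912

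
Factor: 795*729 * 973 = 563907015 = 3^7*5^1 * 7^1  *53^1 * 139^1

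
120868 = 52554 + 68314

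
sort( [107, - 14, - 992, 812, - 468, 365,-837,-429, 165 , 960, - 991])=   [ - 992, - 991 , - 837, - 468, - 429, - 14,107, 165, 365 , 812, 960 ]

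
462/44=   21/2 = 10.50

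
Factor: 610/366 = 5/3 = 3^( - 1) *5^1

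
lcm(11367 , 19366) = 522882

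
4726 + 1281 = 6007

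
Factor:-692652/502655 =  - 2^2 * 3^1 * 5^( - 1)*197^1*229^( - 1)*293^1*439^(-1)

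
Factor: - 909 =  -  3^2*101^1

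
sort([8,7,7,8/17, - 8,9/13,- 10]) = [  -  10, - 8 , 8/17,9/13,7,7,8]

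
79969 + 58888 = 138857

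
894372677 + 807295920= 1701668597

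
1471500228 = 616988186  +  854512042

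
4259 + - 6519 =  - 2260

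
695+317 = 1012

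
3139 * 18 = 56502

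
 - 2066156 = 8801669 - 10867825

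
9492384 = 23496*404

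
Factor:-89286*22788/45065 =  - 2^3*3^4*5^( - 1 )*23^1*211^1 * 647^1*9013^( - 1 )  =  - 2034649368/45065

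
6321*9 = 56889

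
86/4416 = 43/2208 = 0.02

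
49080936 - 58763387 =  - 9682451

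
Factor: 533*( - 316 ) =-2^2*13^1*41^1* 79^1 = - 168428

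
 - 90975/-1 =90975/1  =  90975.00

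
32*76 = 2432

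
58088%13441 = 4324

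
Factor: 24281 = 24281^1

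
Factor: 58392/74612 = 18/23 = 2^1*3^2*23^( - 1)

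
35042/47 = 745 + 27/47  =  745.57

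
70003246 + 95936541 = 165939787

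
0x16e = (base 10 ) 366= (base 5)2431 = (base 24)f6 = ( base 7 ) 1032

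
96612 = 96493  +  119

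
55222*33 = 1822326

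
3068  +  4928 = 7996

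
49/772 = 49/772 = 0.06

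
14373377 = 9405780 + 4967597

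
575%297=278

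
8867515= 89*99635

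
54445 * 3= 163335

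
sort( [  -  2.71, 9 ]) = [-2.71, 9 ] 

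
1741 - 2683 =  - 942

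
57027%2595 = 2532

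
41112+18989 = 60101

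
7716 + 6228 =13944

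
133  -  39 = 94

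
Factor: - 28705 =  - 5^1*5741^1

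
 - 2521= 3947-6468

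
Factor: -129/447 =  - 43^1*149^(  -  1 ) = - 43/149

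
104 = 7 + 97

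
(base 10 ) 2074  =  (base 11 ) 1616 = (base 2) 100000011010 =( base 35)1O9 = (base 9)2754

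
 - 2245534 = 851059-3096593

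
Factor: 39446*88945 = 3508524470= 2^1 * 5^1 * 11^2*163^1 * 17789^1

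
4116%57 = 12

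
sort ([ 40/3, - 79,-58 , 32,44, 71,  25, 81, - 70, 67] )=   [-79, - 70,-58, 40/3, 25, 32, 44, 67, 71, 81 ] 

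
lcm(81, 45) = 405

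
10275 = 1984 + 8291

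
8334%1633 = 169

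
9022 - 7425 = 1597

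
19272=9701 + 9571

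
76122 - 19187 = 56935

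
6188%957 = 446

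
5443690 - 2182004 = 3261686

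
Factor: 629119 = 17^1*23^1*1609^1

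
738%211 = 105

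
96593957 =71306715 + 25287242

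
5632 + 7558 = 13190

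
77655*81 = 6290055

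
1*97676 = 97676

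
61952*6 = 371712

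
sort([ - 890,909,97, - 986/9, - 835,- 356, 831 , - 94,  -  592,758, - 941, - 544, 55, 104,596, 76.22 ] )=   [ - 941 , - 890 , - 835, - 592,-544,  -  356, - 986/9, - 94,55,  76.22, 97,  104, 596,  758, 831,909]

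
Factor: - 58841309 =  - 19^1*3096911^1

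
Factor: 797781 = 3^1*431^1*617^1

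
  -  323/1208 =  - 323/1208 =-0.27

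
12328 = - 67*( - 184)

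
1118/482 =559/241 = 2.32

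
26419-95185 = -68766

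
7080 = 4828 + 2252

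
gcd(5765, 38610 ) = 5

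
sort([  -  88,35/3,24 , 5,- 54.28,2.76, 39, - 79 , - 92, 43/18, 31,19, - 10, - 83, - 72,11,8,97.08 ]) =[ - 92,-88,-83, - 79,  -  72,-54.28, - 10,43/18,2.76, 5,8,11,35/3,  19,24,31,39,97.08]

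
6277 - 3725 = 2552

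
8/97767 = 8/97767=0.00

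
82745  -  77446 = 5299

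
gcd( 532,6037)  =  1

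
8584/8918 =4292/4459 = 0.96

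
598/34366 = 299/17183 = 0.02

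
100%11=1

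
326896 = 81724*4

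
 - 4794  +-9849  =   - 14643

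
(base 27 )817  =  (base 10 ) 5866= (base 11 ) 4453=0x16EA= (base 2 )1011011101010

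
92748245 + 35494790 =128243035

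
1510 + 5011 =6521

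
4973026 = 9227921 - 4254895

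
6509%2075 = 284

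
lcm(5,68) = 340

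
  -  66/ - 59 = 1 + 7/59 = 1.12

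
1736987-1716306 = 20681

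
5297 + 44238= 49535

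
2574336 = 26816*96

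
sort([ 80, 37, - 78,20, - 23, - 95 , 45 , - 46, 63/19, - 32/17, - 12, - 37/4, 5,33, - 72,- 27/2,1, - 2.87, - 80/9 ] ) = [ - 95,- 78,- 72, - 46, - 23, - 27/2, - 12 , - 37/4, - 80/9, - 2.87, - 32/17,  1, 63/19, 5, 20, 33, 37,45, 80 ]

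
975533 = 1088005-112472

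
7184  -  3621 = 3563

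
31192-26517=4675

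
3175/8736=3175/8736  =  0.36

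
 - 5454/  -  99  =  606/11 = 55.09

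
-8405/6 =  - 1401 + 1/6 = - 1400.83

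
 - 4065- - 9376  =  5311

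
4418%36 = 26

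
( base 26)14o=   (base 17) 2d5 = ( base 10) 804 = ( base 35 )my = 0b1100100100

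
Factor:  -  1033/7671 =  - 3^( - 1 )*1033^1*2557^( - 1)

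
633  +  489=1122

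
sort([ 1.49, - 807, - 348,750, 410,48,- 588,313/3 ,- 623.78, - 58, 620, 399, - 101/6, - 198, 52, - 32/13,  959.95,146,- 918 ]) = [ - 918,  -  807, - 623.78, - 588, - 348, -198, - 58,  -  101/6, - 32/13, 1.49, 48, 52, 313/3, 146, 399, 410,620 , 750,959.95 ]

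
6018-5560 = 458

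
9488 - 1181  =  8307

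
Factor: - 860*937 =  -805820 =- 2^2*5^1*43^1*937^1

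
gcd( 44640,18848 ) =992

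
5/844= 5/844= 0.01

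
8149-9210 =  - 1061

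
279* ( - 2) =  - 558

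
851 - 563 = 288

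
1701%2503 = 1701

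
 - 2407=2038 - 4445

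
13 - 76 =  - 63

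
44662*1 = 44662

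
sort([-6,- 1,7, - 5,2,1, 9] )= [ - 6 , - 5 , - 1 , 1, 2,7,9]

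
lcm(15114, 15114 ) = 15114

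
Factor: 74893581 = 3^2*7^1*1188787^1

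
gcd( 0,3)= 3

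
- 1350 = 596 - 1946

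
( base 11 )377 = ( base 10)447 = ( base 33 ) di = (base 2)110111111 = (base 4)12333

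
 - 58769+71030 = 12261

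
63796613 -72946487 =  - 9149874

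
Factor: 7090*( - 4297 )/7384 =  - 15232865/3692= - 2^( - 2) * 5^1*13^( - 1 )*71^ ( - 1 )*709^1* 4297^1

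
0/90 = 0 = 0.00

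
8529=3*2843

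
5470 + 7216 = 12686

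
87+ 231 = 318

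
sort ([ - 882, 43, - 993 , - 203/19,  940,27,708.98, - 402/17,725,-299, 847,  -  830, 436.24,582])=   [-993,-882, - 830,-299, - 402/17,-203/19 , 27,43 , 436.24 , 582,708.98,  725, 847 , 940] 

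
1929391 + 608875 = 2538266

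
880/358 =440/179 = 2.46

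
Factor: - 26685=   -3^2*5^1*593^1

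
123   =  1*123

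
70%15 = 10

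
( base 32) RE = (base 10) 878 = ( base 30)T8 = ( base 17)30B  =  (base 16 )36E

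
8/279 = 8/279 = 0.03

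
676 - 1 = 675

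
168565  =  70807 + 97758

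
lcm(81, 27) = 81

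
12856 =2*6428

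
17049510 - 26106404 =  - 9056894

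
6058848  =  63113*96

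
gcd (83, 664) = 83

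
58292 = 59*988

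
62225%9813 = 3347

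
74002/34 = 2176+9/17 = 2176.53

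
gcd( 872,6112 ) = 8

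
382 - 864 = - 482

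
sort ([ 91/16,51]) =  [91/16,51 ]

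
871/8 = 871/8 = 108.88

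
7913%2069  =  1706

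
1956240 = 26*75240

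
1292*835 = 1078820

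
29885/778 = 38 + 321/778 = 38.41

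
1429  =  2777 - 1348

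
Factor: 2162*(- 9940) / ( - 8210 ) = 2^2*7^1 * 23^1*47^1 * 71^1*821^ (-1 )  =  2149028/821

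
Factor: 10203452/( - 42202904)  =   -2550863/10550726 =- 2^( - 1 )* 7^1*31^( - 1) * 167^ (- 1 )*307^1*1019^( - 1 )*1187^1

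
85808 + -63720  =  22088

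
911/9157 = 911/9157 = 0.10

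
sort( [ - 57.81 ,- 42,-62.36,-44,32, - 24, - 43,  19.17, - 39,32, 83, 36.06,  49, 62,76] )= [  -  62.36,-57.81, - 44, - 43,  -  42,-39,  -  24, 19.17,32,32, 36.06,49,62,  76, 83] 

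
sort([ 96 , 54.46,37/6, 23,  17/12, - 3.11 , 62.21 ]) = [ - 3.11,17/12, 37/6,23,54.46, 62.21 , 96 ]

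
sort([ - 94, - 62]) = [ - 94,-62]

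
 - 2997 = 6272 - 9269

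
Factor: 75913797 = 3^1*19^1*1331821^1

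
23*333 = 7659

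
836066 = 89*9394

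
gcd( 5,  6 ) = 1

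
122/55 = 2 + 12/55 = 2.22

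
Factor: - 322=  -  2^1*7^1*23^1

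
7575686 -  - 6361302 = 13936988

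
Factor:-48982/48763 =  - 2^1*11^( - 2 )*13^ (- 1 )*19^1*31^( - 1 )*1289^1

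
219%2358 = 219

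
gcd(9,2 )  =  1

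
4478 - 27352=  - 22874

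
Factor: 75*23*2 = 2^1*3^1*5^2*23^1  =  3450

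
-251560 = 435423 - 686983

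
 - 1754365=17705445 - 19459810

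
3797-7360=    - 3563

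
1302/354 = 217/59 = 3.68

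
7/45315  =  7/45315 = 0.00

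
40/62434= 20/31217 = 0.00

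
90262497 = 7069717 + 83192780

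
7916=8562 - 646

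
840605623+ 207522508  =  1048128131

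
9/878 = 9/878 = 0.01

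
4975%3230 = 1745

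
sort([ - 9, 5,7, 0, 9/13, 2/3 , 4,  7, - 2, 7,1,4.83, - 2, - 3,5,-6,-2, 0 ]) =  [ - 9, - 6,- 3,-2 , -2, - 2, 0, 0,2/3,9/13, 1,4,  4.83,5,  5 , 7,7,7 ]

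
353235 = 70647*5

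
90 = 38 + 52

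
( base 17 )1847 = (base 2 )1110010000100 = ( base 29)8JL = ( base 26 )akk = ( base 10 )7300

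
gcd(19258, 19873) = 1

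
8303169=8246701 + 56468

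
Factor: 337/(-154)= - 2^(-1)*7^(-1)*11^(-1)* 337^1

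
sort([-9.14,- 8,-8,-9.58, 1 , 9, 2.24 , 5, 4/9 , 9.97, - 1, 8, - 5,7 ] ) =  [ - 9.58,-9.14,-8,- 8,  -  5, - 1,4/9, 1, 2.24,5, 7, 8, 9,9.97 ]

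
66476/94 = 33238/47 = 707.19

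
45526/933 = 45526/933=48.80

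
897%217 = 29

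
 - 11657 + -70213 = - 81870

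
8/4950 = 4/2475 = 0.00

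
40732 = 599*68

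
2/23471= 2/23471 = 0.00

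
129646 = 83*1562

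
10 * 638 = 6380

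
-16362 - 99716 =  - 116078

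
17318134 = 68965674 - 51647540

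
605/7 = 605/7 = 86.43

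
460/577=460/577 = 0.80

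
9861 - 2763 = 7098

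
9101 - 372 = 8729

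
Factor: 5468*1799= 2^2 * 7^1 * 257^1*1367^1 = 9836932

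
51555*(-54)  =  -2783970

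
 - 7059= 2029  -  9088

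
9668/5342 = 1 + 2163/2671 = 1.81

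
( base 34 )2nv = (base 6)22245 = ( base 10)3125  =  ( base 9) 4252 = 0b110000110101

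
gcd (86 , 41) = 1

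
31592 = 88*359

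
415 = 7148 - 6733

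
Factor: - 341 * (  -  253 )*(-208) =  - 2^4*11^2*13^1*23^1*31^1  =  - 17944784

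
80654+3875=84529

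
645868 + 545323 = 1191191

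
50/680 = 5/68 = 0.07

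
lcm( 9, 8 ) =72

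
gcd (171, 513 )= 171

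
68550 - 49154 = 19396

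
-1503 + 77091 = 75588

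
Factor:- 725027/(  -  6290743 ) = 379^1*1913^1*6290743^( - 1 ) 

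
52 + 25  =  77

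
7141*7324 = 52300684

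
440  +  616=1056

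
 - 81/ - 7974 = 9/886 =0.01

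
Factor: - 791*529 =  - 7^1*23^2*113^1 = - 418439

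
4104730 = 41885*98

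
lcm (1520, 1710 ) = 13680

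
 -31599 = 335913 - 367512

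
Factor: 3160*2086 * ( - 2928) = -2^8*3^1*5^1 * 7^1*61^1*79^1*149^1 = -19300673280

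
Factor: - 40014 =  - 2^1 * 3^4*13^1*19^1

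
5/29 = 5/29 = 0.17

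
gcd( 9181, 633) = 1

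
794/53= 14 + 52/53= 14.98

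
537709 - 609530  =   - 71821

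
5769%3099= 2670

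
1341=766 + 575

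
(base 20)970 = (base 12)21b8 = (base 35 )31U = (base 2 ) 111010011100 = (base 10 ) 3740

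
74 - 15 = 59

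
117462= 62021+55441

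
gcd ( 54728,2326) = 2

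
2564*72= 184608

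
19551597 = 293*66729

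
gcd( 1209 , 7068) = 93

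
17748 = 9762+7986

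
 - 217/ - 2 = 108 + 1/2 = 108.50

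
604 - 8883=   -  8279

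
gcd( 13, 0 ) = 13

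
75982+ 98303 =174285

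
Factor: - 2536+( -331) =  - 2867= - 47^1* 61^1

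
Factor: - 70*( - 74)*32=165760 = 2^7*5^1*7^1*37^1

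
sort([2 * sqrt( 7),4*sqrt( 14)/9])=[ 4*sqrt ( 14)/9, 2 *sqrt(7 )]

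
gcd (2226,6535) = 1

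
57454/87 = 660 + 34/87 = 660.39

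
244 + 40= 284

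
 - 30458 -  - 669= - 29789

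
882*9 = 7938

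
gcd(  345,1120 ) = 5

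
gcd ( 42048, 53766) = 18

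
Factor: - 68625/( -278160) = 2^( - 4) * 3^1 * 5^2*19^( - 1 )= 75/304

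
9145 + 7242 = 16387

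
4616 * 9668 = 44627488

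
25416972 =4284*5933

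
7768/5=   7768/5 = 1553.60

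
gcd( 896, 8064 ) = 896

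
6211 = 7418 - 1207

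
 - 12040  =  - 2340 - 9700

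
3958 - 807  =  3151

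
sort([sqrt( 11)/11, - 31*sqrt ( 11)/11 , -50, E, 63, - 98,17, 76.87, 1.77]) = [ - 98, - 50, - 31*sqrt(11)/11, sqrt( 11)/11, 1.77, E, 17, 63,  76.87] 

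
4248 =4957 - 709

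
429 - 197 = 232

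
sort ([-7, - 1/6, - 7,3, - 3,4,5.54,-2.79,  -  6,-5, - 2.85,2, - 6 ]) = [ - 7, - 7, - 6,-6, - 5, - 3,- 2.85,-2.79, - 1/6,2,3,4, 5.54] 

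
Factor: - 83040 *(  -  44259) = 3675267360=   2^5*3^2 * 5^1 *173^1*  14753^1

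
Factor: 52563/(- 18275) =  - 3^1*5^(-2 )*7^1*17^( - 1)*43^(-1 )*2503^1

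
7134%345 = 234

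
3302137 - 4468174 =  - 1166037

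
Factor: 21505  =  5^1*11^1*17^1* 23^1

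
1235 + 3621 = 4856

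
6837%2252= 81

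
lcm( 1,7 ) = 7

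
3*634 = 1902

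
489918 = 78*6281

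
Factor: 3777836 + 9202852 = 12980688  =  2^4*3^1*7^2 * 5519^1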